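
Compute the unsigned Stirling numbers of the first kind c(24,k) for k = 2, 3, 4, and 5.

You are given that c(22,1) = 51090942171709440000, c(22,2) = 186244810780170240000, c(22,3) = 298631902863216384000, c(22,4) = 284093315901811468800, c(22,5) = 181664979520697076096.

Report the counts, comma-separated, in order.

[23] T[23,1]:22*51090942171709440000+0=1124000727777607680000 · T[23,2]:22*186244810780170240000+51090942171709440000=4148476779335454720000 · T[23,3]:22*298631902863216384000+186244810780170240000=6756146673770930688000 · T[23,4]:22*284093315901811468800+298631902863216384000=6548684852703068697600 · T[23,5]:22*181664979520697076096+284093315901811468800=4280722865357147142912
[24] T[24,2]:23*4148476779335454720000+1124000727777607680000=96538966652493066240000 · T[24,3]:23*6756146673770930688000+4148476779335454720000=159539850276066860544000 · T[24,4]:23*6548684852703068697600+6756146673770930688000=157375898285941510732800 · T[24,5]:23*4280722865357147142912+6548684852703068697600=105005310755917452984576
Read c(24,2) = 96538966652493066240000, c(24,3) = 159539850276066860544000, c(24,4) = 157375898285941510732800, c(24,5) = 105005310755917452984576.

96538966652493066240000, 159539850276066860544000, 157375898285941510732800, 105005310755917452984576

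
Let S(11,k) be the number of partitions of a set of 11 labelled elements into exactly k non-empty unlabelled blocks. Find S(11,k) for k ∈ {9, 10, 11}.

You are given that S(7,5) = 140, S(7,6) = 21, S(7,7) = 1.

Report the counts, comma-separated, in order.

[8] T[8,6]:6*21+140=266 · T[8,7]:7*1+21=28 · T[8,8]:8*0+1=1
[9] T[9,7]:7*28+266=462 · T[9,8]:8*1+28=36 · T[9,9]:9*0+1=1
[10] T[10,8]:8*36+462=750 · T[10,9]:9*1+36=45 · T[10,10]:10*0+1=1
[11] T[11,9]:9*45+750=1155 · T[11,10]:10*1+45=55 · T[11,11]:11*0+1=1
Read S(11,9) = 1155, S(11,10) = 55, S(11,11) = 1.

1155, 55, 1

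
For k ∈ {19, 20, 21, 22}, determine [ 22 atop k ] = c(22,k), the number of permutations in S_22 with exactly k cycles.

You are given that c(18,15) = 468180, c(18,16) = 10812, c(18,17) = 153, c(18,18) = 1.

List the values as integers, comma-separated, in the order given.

r19: T_19,16=18×10812+468180=662796; T_19,17=18×153+10812=13566; T_19,18=18×1+153=171; T_19,19=18×0+1=1
r20: T_20,17=19×13566+662796=920550; T_20,18=19×171+13566=16815; T_20,19=19×1+171=190; T_20,20=19×0+1=1
r21: T_21,18=20×16815+920550=1256850; T_21,19=20×190+16815=20615; T_21,20=20×1+190=210; T_21,21=20×0+1=1
r22: T_22,19=21×20615+1256850=1689765; T_22,20=21×210+20615=25025; T_22,21=21×1+210=231; T_22,22=21×0+1=1
Read c(22,19) = 1689765, c(22,20) = 25025, c(22,21) = 231, c(22,22) = 1.

1689765, 25025, 231, 1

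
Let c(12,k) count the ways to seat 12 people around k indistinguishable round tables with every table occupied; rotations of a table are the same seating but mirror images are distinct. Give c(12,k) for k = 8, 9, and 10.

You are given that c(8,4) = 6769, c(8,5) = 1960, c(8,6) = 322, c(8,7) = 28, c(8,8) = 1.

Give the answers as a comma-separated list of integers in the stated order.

@9  (9,5):1960·8+6769→22449, (9,6):322·8+1960→4536, (9,7):28·8+322→546, (9,8):1·8+28→36, (9,9):0·8+1→1
@10  (10,6):4536·9+22449→63273, (10,7):546·9+4536→9450, (10,8):36·9+546→870, (10,9):1·9+36→45, (10,10):0·9+1→1
@11  (11,7):9450·10+63273→157773, (11,8):870·10+9450→18150, (11,9):45·10+870→1320, (11,10):1·10+45→55
@12  (12,8):18150·11+157773→357423, (12,9):1320·11+18150→32670, (12,10):55·11+1320→1925
Read c(12,8) = 357423, c(12,9) = 32670, c(12,10) = 1925.

357423, 32670, 1925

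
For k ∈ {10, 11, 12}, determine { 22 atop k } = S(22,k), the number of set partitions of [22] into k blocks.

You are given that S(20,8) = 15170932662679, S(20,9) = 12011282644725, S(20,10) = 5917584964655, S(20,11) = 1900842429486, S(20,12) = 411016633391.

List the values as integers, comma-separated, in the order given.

row 21: T[21][9]=9·12011282644725+15170932662679=123272476465204  T[21][10]=10·5917584964655+12011282644725=71187132291275  T[21][11]=11·1900842429486+5917584964655=26826851689001  T[21][12]=12·411016633391+1900842429486=6833042030178
row 22: T[22][10]=10·71187132291275+123272476465204=835143799377954  T[22][11]=11·26826851689001+71187132291275=366282500870286  T[22][12]=12·6833042030178+26826851689001=108823356051137
Read S(22,10) = 835143799377954, S(22,11) = 366282500870286, S(22,12) = 108823356051137.

835143799377954, 366282500870286, 108823356051137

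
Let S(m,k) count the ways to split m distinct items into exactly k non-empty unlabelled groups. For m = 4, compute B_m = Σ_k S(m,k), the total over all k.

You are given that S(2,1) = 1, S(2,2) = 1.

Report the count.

15

row 3: T[3][1]=1·1+0=1  T[3][2]=2·1+1=3  T[3][3]=3·0+1=1
row 4: T[4][1]=1·1+0=1  T[4][2]=2·3+1=7  T[4][3]=3·1+3=6  T[4][4]=4·0+1=1
B_4 = ΣS(4,k) = 1+7+6+1 = 15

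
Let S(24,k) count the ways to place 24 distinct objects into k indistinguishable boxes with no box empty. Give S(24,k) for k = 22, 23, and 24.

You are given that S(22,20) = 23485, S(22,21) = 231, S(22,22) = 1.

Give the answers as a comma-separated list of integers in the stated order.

33902, 276, 1

@23  (23,21):231·21+23485→28336, (23,22):1·22+231→253, (23,23):0·23+1→1
@24  (24,22):253·22+28336→33902, (24,23):1·23+253→276, (24,24):0·24+1→1
Read S(24,22) = 33902, S(24,23) = 276, S(24,24) = 1.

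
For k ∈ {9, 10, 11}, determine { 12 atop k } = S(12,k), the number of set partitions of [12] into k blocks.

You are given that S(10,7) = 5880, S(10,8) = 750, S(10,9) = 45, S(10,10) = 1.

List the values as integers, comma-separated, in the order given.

@11  (11,8):750·8+5880→11880, (11,9):45·9+750→1155, (11,10):1·10+45→55, (11,11):0·11+1→1
@12  (12,9):1155·9+11880→22275, (12,10):55·10+1155→1705, (12,11):1·11+55→66
Read S(12,9) = 22275, S(12,10) = 1705, S(12,11) = 66.

22275, 1705, 66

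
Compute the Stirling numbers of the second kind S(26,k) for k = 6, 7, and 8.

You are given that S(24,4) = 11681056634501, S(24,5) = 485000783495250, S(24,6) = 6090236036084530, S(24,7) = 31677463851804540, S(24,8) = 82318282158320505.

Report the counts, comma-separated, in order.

224595186974125331, 1631853797991016600, 5749622251945664950

i=25: T(25,5)=11681056634501+5·485000783495250=2436684974110751 | T(25,6)=485000783495250+6·6090236036084530=37026417000002430 | T(25,7)=6090236036084530+7·31677463851804540=227832482998716310 | T(25,8)=31677463851804540+8·82318282158320505=690223721118368580
i=26: T(26,6)=2436684974110751+6·37026417000002430=224595186974125331 | T(26,7)=37026417000002430+7·227832482998716310=1631853797991016600 | T(26,8)=227832482998716310+8·690223721118368580=5749622251945664950
Read S(26,6) = 224595186974125331, S(26,7) = 1631853797991016600, S(26,8) = 5749622251945664950.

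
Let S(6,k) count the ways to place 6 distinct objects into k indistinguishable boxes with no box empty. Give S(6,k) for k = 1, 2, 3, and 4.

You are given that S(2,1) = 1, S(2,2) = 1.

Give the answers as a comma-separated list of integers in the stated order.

1, 31, 90, 65

r3: T_3,1=1×1+0=1; T_3,2=2×1+1=3; T_3,3=3×0+1=1
r4: T_4,1=1×1+0=1; T_4,2=2×3+1=7; T_4,3=3×1+3=6; T_4,4=4×0+1=1
r5: T_5,1=1×1+0=1; T_5,2=2×7+1=15; T_5,3=3×6+7=25; T_5,4=4×1+6=10
r6: T_6,1=1×1+0=1; T_6,2=2×15+1=31; T_6,3=3×25+15=90; T_6,4=4×10+25=65
Read S(6,1) = 1, S(6,2) = 31, S(6,3) = 90, S(6,4) = 65.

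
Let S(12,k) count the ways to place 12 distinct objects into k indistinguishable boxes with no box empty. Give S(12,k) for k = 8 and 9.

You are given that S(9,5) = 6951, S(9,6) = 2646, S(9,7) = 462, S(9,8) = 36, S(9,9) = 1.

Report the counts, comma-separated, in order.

159027, 22275

@10  (10,6):2646·6+6951→22827, (10,7):462·7+2646→5880, (10,8):36·8+462→750, (10,9):1·9+36→45
@11  (11,7):5880·7+22827→63987, (11,8):750·8+5880→11880, (11,9):45·9+750→1155
@12  (12,8):11880·8+63987→159027, (12,9):1155·9+11880→22275
Read S(12,8) = 159027, S(12,9) = 22275.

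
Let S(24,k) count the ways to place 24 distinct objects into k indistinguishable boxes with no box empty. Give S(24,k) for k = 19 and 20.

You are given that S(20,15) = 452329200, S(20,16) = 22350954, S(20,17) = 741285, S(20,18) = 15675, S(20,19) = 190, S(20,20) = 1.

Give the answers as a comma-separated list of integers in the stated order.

3880739170, 116972779

[21] T[21,16]:16*22350954+452329200=809944464 · T[21,17]:17*741285+22350954=34952799 · T[21,18]:18*15675+741285=1023435 · T[21,19]:19*190+15675=19285 · T[21,20]:20*1+190=210
[22] T[22,17]:17*34952799+809944464=1404142047 · T[22,18]:18*1023435+34952799=53374629 · T[22,19]:19*19285+1023435=1389850 · T[22,20]:20*210+19285=23485
[23] T[23,18]:18*53374629+1404142047=2364885369 · T[23,19]:19*1389850+53374629=79781779 · T[23,20]:20*23485+1389850=1859550
[24] T[24,19]:19*79781779+2364885369=3880739170 · T[24,20]:20*1859550+79781779=116972779
Read S(24,19) = 3880739170, S(24,20) = 116972779.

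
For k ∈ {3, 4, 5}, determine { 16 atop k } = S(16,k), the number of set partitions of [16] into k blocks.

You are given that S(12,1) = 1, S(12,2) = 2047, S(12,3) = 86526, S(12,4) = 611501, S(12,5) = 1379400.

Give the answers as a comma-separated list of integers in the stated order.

r13: T_13,1=1×1+0=1; T_13,2=2×2047+1=4095; T_13,3=3×86526+2047=261625; T_13,4=4×611501+86526=2532530; T_13,5=5×1379400+611501=7508501
r14: T_14,1=1×1+0=1; T_14,2=2×4095+1=8191; T_14,3=3×261625+4095=788970; T_14,4=4×2532530+261625=10391745; T_14,5=5×7508501+2532530=40075035
r15: T_15,2=2×8191+1=16383; T_15,3=3×788970+8191=2375101; T_15,4=4×10391745+788970=42355950; T_15,5=5×40075035+10391745=210766920
r16: T_16,3=3×2375101+16383=7141686; T_16,4=4×42355950+2375101=171798901; T_16,5=5×210766920+42355950=1096190550
Read S(16,3) = 7141686, S(16,4) = 171798901, S(16,5) = 1096190550.

7141686, 171798901, 1096190550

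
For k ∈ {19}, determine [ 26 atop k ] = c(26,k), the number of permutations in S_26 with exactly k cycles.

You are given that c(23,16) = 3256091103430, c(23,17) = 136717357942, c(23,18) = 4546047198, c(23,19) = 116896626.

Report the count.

22563937825000

i=24: T(24,17)=3256091103430+23·136717357942=6400590336096 | T(24,18)=136717357942+23·4546047198=241276443496 | T(24,19)=4546047198+23·116896626=7234669596
i=25: T(25,18)=6400590336096+24·241276443496=12191224980000 | T(25,19)=241276443496+24·7234669596=414908513800
i=26: T(26,19)=12191224980000+25·414908513800=22563937825000
Read c(26,19) = 22563937825000.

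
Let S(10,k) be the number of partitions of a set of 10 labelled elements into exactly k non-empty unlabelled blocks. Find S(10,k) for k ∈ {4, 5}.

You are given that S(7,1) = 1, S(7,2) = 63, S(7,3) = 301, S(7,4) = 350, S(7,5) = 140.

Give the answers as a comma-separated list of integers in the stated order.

row 8: T[8][2]=2·63+1=127  T[8][3]=3·301+63=966  T[8][4]=4·350+301=1701  T[8][5]=5·140+350=1050
row 9: T[9][3]=3·966+127=3025  T[9][4]=4·1701+966=7770  T[9][5]=5·1050+1701=6951
row 10: T[10][4]=4·7770+3025=34105  T[10][5]=5·6951+7770=42525
Read S(10,4) = 34105, S(10,5) = 42525.

34105, 42525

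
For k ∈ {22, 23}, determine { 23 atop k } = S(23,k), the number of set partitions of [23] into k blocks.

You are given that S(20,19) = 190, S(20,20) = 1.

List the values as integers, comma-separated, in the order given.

253, 1

@21  (21,20):1·20+190→210, (21,21):0·21+1→1
@22  (22,21):1·21+210→231, (22,22):0·22+1→1
@23  (23,22):1·22+231→253, (23,23):0·23+1→1
Read S(23,22) = 253, S(23,23) = 1.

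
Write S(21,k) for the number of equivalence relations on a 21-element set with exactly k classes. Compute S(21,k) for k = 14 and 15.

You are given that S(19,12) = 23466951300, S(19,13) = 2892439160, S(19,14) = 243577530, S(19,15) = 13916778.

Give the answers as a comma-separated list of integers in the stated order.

i=20: T(20,13)=23466951300+13·2892439160=61068660380 | T(20,14)=2892439160+14·243577530=6302524580 | T(20,15)=243577530+15·13916778=452329200
i=21: T(21,14)=61068660380+14·6302524580=149304004500 | T(21,15)=6302524580+15·452329200=13087462580
Read S(21,14) = 149304004500, S(21,15) = 13087462580.

149304004500, 13087462580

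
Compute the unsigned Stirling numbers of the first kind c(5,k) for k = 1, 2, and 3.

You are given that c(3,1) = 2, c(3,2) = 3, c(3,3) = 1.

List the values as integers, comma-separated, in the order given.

24, 50, 35

@4  (4,1):2·3+0→6, (4,2):3·3+2→11, (4,3):1·3+3→6
@5  (5,1):6·4+0→24, (5,2):11·4+6→50, (5,3):6·4+11→35
Read c(5,1) = 24, c(5,2) = 50, c(5,3) = 35.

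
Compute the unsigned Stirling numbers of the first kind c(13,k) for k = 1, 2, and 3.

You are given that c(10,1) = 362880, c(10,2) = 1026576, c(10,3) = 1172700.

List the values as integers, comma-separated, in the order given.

i=11: T(11,1)=0+10·362880=3628800 | T(11,2)=362880+10·1026576=10628640 | T(11,3)=1026576+10·1172700=12753576
i=12: T(12,1)=0+11·3628800=39916800 | T(12,2)=3628800+11·10628640=120543840 | T(12,3)=10628640+11·12753576=150917976
i=13: T(13,1)=0+12·39916800=479001600 | T(13,2)=39916800+12·120543840=1486442880 | T(13,3)=120543840+12·150917976=1931559552
Read c(13,1) = 479001600, c(13,2) = 1486442880, c(13,3) = 1931559552.

479001600, 1486442880, 1931559552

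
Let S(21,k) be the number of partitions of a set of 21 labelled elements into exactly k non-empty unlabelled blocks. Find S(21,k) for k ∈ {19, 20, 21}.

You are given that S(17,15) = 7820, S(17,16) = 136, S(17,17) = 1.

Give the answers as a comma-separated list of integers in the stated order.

19285, 210, 1

row 18: T[18][16]=16·136+7820=9996  T[18][17]=17·1+136=153  T[18][18]=18·0+1=1
row 19: T[19][17]=17·153+9996=12597  T[19][18]=18·1+153=171  T[19][19]=19·0+1=1
row 20: T[20][18]=18·171+12597=15675  T[20][19]=19·1+171=190  T[20][20]=20·0+1=1
row 21: T[21][19]=19·190+15675=19285  T[21][20]=20·1+190=210  T[21][21]=21·0+1=1
Read S(21,19) = 19285, S(21,20) = 210, S(21,21) = 1.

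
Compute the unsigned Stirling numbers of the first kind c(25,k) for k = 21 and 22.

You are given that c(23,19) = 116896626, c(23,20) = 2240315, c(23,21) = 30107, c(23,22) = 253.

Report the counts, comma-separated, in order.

row 24: T[24][20]=23·2240315+116896626=168423871  T[24][21]=23·30107+2240315=2932776  T[24][22]=23·253+30107=35926
row 25: T[25][21]=24·2932776+168423871=238810495  T[25][22]=24·35926+2932776=3795000
Read c(25,21) = 238810495, c(25,22) = 3795000.

238810495, 3795000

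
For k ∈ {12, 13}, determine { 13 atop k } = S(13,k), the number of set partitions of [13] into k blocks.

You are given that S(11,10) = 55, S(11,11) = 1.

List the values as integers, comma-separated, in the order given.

78, 1

i=12: T(12,11)=55+11·1=66 | T(12,12)=1+12·0=1
i=13: T(13,12)=66+12·1=78 | T(13,13)=1+13·0=1
Read S(13,12) = 78, S(13,13) = 1.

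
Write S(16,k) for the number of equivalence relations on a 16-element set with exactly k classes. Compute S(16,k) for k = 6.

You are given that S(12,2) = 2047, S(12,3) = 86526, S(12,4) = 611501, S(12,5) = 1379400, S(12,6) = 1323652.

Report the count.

[13] T[13,3]:3*86526+2047=261625 · T[13,4]:4*611501+86526=2532530 · T[13,5]:5*1379400+611501=7508501 · T[13,6]:6*1323652+1379400=9321312
[14] T[14,4]:4*2532530+261625=10391745 · T[14,5]:5*7508501+2532530=40075035 · T[14,6]:6*9321312+7508501=63436373
[15] T[15,5]:5*40075035+10391745=210766920 · T[15,6]:6*63436373+40075035=420693273
[16] T[16,6]:6*420693273+210766920=2734926558
Read S(16,6) = 2734926558.

2734926558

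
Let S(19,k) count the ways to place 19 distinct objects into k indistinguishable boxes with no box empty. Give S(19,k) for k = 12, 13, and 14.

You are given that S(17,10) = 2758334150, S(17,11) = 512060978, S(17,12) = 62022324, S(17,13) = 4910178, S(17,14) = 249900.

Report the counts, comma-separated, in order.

23466951300, 2892439160, 243577530

i=18: T(18,11)=2758334150+11·512060978=8391004908 | T(18,12)=512060978+12·62022324=1256328866 | T(18,13)=62022324+13·4910178=125854638 | T(18,14)=4910178+14·249900=8408778
i=19: T(19,12)=8391004908+12·1256328866=23466951300 | T(19,13)=1256328866+13·125854638=2892439160 | T(19,14)=125854638+14·8408778=243577530
Read S(19,12) = 23466951300, S(19,13) = 2892439160, S(19,14) = 243577530.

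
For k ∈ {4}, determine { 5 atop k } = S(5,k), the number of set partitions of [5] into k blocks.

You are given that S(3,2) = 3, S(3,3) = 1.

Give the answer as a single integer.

@4  (4,3):1·3+3→6, (4,4):0·4+1→1
@5  (5,4):1·4+6→10
Read S(5,4) = 10.

10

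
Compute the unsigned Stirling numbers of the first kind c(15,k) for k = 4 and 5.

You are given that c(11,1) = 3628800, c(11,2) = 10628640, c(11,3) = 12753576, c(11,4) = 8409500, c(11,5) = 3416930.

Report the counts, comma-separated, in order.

row 12: T[12][1]=11·3628800+0=39916800  T[12][2]=11·10628640+3628800=120543840  T[12][3]=11·12753576+10628640=150917976  T[12][4]=11·8409500+12753576=105258076  T[12][5]=11·3416930+8409500=45995730
row 13: T[13][2]=12·120543840+39916800=1486442880  T[13][3]=12·150917976+120543840=1931559552  T[13][4]=12·105258076+150917976=1414014888  T[13][5]=12·45995730+105258076=657206836
row 14: T[14][3]=13·1931559552+1486442880=26596717056  T[14][4]=13·1414014888+1931559552=20313753096  T[14][5]=13·657206836+1414014888=9957703756
row 15: T[15][4]=14·20313753096+26596717056=310989260400  T[15][5]=14·9957703756+20313753096=159721605680
Read c(15,4) = 310989260400, c(15,5) = 159721605680.

310989260400, 159721605680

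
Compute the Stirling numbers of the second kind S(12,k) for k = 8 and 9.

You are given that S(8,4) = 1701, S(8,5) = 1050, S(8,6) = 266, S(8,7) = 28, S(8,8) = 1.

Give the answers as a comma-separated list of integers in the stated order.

r9: T_9,5=5×1050+1701=6951; T_9,6=6×266+1050=2646; T_9,7=7×28+266=462; T_9,8=8×1+28=36; T_9,9=9×0+1=1
r10: T_10,6=6×2646+6951=22827; T_10,7=7×462+2646=5880; T_10,8=8×36+462=750; T_10,9=9×1+36=45
r11: T_11,7=7×5880+22827=63987; T_11,8=8×750+5880=11880; T_11,9=9×45+750=1155
r12: T_12,8=8×11880+63987=159027; T_12,9=9×1155+11880=22275
Read S(12,8) = 159027, S(12,9) = 22275.

159027, 22275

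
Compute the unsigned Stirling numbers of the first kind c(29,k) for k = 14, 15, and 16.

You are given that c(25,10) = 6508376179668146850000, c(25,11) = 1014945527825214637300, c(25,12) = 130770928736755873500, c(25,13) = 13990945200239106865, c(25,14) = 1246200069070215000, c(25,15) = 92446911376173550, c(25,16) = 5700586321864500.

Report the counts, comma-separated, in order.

r26: T_26,11=25×1014945527825214637300+6508376179668146850000=31882014375298512782500; T_26,12=25×130770928736755873500+1014945527825214637300=4284218746244111474800; T_26,13=25×13990945200239106865+130770928736755873500=480544558742733545125; T_26,14=25×1246200069070215000+13990945200239106865=45145946926994481865; T_26,15=25×92446911376173550+1246200069070215000=3557372853474553750; T_26,16=25×5700586321864500+92446911376173550=234961569422786050
r27: T_27,12=26×4284218746244111474800+31882014375298512782500=143271701777645411127300; T_27,13=26×480544558742733545125+4284218746244111474800=16778377273555183648050; T_27,14=26×45145946926994481865+480544558742733545125=1654339178844590073615; T_27,15=26×3557372853474553750+45145946926994481865=137637641117332879365; T_27,16=26×234961569422786050+3557372853474553750=9666373658466991050
r28: T_28,13=27×16778377273555183648050+143271701777645411127300=596287888163635369624650; T_28,14=27×1654339178844590073615+16778377273555183648050=61445535102359115635655; T_28,15=27×137637641117332879365+1654339178844590073615=5370555489012577816470; T_28,16=27×9666373658466991050+137637641117332879365=398629729895941637715
r29: T_29,14=28×61445535102359115635655+596287888163635369624650=2316762871029690607422990; T_29,15=28×5370555489012577816470+61445535102359115635655=211821088794711294496815; T_29,16=28×398629729895941637715+5370555489012577816470=16532187926098943672490
Read c(29,14) = 2316762871029690607422990, c(29,15) = 211821088794711294496815, c(29,16) = 16532187926098943672490.

2316762871029690607422990, 211821088794711294496815, 16532187926098943672490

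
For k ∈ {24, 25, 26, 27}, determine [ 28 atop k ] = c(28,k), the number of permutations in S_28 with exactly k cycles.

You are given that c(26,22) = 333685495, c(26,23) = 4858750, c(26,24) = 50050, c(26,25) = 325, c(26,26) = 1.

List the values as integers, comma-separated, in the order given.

626334345, 7739550, 67977, 378

r27: T_27,23=26×4858750+333685495=460012995; T_27,24=26×50050+4858750=6160050; T_27,25=26×325+50050=58500; T_27,26=26×1+325=351; T_27,27=26×0+1=1
r28: T_28,24=27×6160050+460012995=626334345; T_28,25=27×58500+6160050=7739550; T_28,26=27×351+58500=67977; T_28,27=27×1+351=378
Read c(28,24) = 626334345, c(28,25) = 7739550, c(28,26) = 67977, c(28,27) = 378.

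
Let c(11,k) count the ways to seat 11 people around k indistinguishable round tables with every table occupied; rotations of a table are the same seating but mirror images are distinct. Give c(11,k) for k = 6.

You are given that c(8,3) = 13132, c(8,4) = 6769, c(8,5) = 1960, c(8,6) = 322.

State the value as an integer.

902055

i=9: T(9,4)=13132+8·6769=67284 | T(9,5)=6769+8·1960=22449 | T(9,6)=1960+8·322=4536
i=10: T(10,5)=67284+9·22449=269325 | T(10,6)=22449+9·4536=63273
i=11: T(11,6)=269325+10·63273=902055
Read c(11,6) = 902055.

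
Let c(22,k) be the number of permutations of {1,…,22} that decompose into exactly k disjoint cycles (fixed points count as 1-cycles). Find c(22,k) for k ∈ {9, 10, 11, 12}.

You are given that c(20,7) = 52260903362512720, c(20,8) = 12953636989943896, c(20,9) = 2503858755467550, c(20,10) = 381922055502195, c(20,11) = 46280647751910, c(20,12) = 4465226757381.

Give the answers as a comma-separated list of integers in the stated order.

1634980697246583456, 276019109275035346, 37600535086859745, 4154823851430525

i=21: T(21,8)=52260903362512720+20·12953636989943896=311333643161390640 | T(21,9)=12953636989943896+20·2503858755467550=63030812099294896 | T(21,10)=2503858755467550+20·381922055502195=10142299865511450 | T(21,11)=381922055502195+20·46280647751910=1307535010540395 | T(21,12)=46280647751910+20·4465226757381=135585182899530
i=22: T(22,9)=311333643161390640+21·63030812099294896=1634980697246583456 | T(22,10)=63030812099294896+21·10142299865511450=276019109275035346 | T(22,11)=10142299865511450+21·1307535010540395=37600535086859745 | T(22,12)=1307535010540395+21·135585182899530=4154823851430525
Read c(22,9) = 1634980697246583456, c(22,10) = 276019109275035346, c(22,11) = 37600535086859745, c(22,12) = 4154823851430525.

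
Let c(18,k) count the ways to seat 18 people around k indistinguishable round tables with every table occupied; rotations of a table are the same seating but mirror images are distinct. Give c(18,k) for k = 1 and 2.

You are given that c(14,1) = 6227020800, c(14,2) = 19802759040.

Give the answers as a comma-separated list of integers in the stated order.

355687428096000, 1223405590579200

row 15: T[15][1]=14·6227020800+0=87178291200  T[15][2]=14·19802759040+6227020800=283465647360
row 16: T[16][1]=15·87178291200+0=1307674368000  T[16][2]=15·283465647360+87178291200=4339163001600
row 17: T[17][1]=16·1307674368000+0=20922789888000  T[17][2]=16·4339163001600+1307674368000=70734282393600
row 18: T[18][1]=17·20922789888000+0=355687428096000  T[18][2]=17·70734282393600+20922789888000=1223405590579200
Read c(18,1) = 355687428096000, c(18,2) = 1223405590579200.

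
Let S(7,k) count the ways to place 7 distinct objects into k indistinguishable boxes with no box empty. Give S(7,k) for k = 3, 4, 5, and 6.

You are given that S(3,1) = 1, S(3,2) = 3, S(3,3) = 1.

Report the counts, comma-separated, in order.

row 4: T[4][1]=1·1+0=1  T[4][2]=2·3+1=7  T[4][3]=3·1+3=6  T[4][4]=4·0+1=1
row 5: T[5][1]=1·1+0=1  T[5][2]=2·7+1=15  T[5][3]=3·6+7=25  T[5][4]=4·1+6=10  T[5][5]=5·0+1=1
row 6: T[6][2]=2·15+1=31  T[6][3]=3·25+15=90  T[6][4]=4·10+25=65  T[6][5]=5·1+10=15  T[6][6]=6·0+1=1
row 7: T[7][3]=3·90+31=301  T[7][4]=4·65+90=350  T[7][5]=5·15+65=140  T[7][6]=6·1+15=21
Read S(7,3) = 301, S(7,4) = 350, S(7,5) = 140, S(7,6) = 21.

301, 350, 140, 21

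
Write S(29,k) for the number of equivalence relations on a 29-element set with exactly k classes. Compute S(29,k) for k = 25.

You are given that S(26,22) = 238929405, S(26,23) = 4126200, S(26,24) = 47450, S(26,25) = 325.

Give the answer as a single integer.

626551380

r27: T_27,23=23×4126200+238929405=333832005; T_27,24=24×47450+4126200=5265000; T_27,25=25×325+47450=55575
r28: T_28,24=24×5265000+333832005=460192005; T_28,25=25×55575+5265000=6654375
r29: T_29,25=25×6654375+460192005=626551380
Read S(29,25) = 626551380.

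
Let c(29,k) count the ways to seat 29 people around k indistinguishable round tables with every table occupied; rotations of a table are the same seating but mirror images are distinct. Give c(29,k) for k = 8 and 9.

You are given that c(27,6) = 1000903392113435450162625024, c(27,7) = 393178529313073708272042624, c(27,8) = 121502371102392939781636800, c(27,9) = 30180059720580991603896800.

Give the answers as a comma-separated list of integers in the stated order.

114481515057741551880042390144, 29891934088703915048808047424

[28] T[28,7]:27*393178529313073708272042624+1000903392113435450162625024=11616723683566425573507775872 · T[28,8]:27*121502371102392939781636800+393178529313073708272042624=3673742549077683082376236224 · T[28,9]:27*30180059720580991603896800+121502371102392939781636800=936363983558079713086850400
[29] T[29,8]:28*3673742549077683082376236224+11616723683566425573507775872=114481515057741551880042390144 · T[29,9]:28*936363983558079713086850400+3673742549077683082376236224=29891934088703915048808047424
Read c(29,8) = 114481515057741551880042390144, c(29,9) = 29891934088703915048808047424.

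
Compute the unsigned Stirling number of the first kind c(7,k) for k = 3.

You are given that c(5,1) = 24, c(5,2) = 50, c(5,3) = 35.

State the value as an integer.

r6: T_6,2=5×50+24=274; T_6,3=5×35+50=225
r7: T_7,3=6×225+274=1624
Read c(7,3) = 1624.

1624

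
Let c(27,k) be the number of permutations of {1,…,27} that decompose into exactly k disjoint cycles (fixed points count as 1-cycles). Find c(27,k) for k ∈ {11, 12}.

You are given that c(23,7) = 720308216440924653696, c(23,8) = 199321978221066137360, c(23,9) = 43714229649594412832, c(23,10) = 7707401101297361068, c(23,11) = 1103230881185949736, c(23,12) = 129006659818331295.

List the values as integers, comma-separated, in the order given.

row 24: T[24][8]=23·199321978221066137360+720308216440924653696=5304713715525445812976  T[24][9]=23·43714229649594412832+199321978221066137360=1204749260161737632496  T[24][10]=23·7707401101297361068+43714229649594412832=220984454979433717396  T[24][11]=23·1103230881185949736+7707401101297361068=33081711368574204996  T[24][12]=23·129006659818331295+1103230881185949736=4070384057007569521
row 25: T[25][9]=24·1204749260161737632496+5304713715525445812976=34218695959407148992880  T[25][10]=24·220984454979433717396+1204749260161737632496=6508376179668146850000  T[25][11]=24·33081711368574204996+220984454979433717396=1014945527825214637300  T[25][12]=24·4070384057007569521+33081711368574204996=130770928736755873500
row 26: T[26][10]=25·6508376179668146850000+34218695959407148992880=196928100451110820242880  T[26][11]=25·1014945527825214637300+6508376179668146850000=31882014375298512782500  T[26][12]=25·130770928736755873500+1014945527825214637300=4284218746244111474800
row 27: T[27][11]=26·31882014375298512782500+196928100451110820242880=1025860474208872152587880  T[27][12]=26·4284218746244111474800+31882014375298512782500=143271701777645411127300
Read c(27,11) = 1025860474208872152587880, c(27,12) = 143271701777645411127300.

1025860474208872152587880, 143271701777645411127300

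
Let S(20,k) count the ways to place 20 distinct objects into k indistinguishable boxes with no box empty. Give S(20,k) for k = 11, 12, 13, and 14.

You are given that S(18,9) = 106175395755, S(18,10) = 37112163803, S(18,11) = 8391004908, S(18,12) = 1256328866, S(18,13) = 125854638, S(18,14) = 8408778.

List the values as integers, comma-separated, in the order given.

row 19: T[19][10]=10·37112163803+106175395755=477297033785  T[19][11]=11·8391004908+37112163803=129413217791  T[19][12]=12·1256328866+8391004908=23466951300  T[19][13]=13·125854638+1256328866=2892439160  T[19][14]=14·8408778+125854638=243577530
row 20: T[20][11]=11·129413217791+477297033785=1900842429486  T[20][12]=12·23466951300+129413217791=411016633391  T[20][13]=13·2892439160+23466951300=61068660380  T[20][14]=14·243577530+2892439160=6302524580
Read S(20,11) = 1900842429486, S(20,12) = 411016633391, S(20,13) = 61068660380, S(20,14) = 6302524580.

1900842429486, 411016633391, 61068660380, 6302524580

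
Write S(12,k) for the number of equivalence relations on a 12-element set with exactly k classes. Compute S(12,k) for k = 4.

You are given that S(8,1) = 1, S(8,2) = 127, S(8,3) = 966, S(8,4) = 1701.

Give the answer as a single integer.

611501

[9] T[9,1]:1*1+0=1 · T[9,2]:2*127+1=255 · T[9,3]:3*966+127=3025 · T[9,4]:4*1701+966=7770
[10] T[10,2]:2*255+1=511 · T[10,3]:3*3025+255=9330 · T[10,4]:4*7770+3025=34105
[11] T[11,3]:3*9330+511=28501 · T[11,4]:4*34105+9330=145750
[12] T[12,4]:4*145750+28501=611501
Read S(12,4) = 611501.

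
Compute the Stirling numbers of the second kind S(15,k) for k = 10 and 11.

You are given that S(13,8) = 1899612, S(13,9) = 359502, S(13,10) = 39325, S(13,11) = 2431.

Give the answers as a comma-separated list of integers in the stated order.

[14] T[14,9]:9*359502+1899612=5135130 · T[14,10]:10*39325+359502=752752 · T[14,11]:11*2431+39325=66066
[15] T[15,10]:10*752752+5135130=12662650 · T[15,11]:11*66066+752752=1479478
Read S(15,10) = 12662650, S(15,11) = 1479478.

12662650, 1479478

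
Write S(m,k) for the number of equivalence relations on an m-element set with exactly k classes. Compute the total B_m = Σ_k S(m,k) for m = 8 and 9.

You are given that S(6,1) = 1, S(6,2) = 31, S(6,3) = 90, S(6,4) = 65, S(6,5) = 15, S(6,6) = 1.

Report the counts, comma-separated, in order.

4140, 21147

@7  (7,1):1·1+0→1, (7,2):31·2+1→63, (7,3):90·3+31→301, (7,4):65·4+90→350, (7,5):15·5+65→140, (7,6):1·6+15→21, (7,7):0·7+1→1
@8  (8,1):1·1+0→1, (8,2):63·2+1→127, (8,3):301·3+63→966, (8,4):350·4+301→1701, (8,5):140·5+350→1050, (8,6):21·6+140→266, (8,7):1·7+21→28, (8,8):0·8+1→1
@9  (9,1):1·1+0→1, (9,2):127·2+1→255, (9,3):966·3+127→3025, (9,4):1701·4+966→7770, (9,5):1050·5+1701→6951, (9,6):266·6+1050→2646, (9,7):28·7+266→462, (9,8):1·8+28→36, (9,9):0·9+1→1
B_8 = ΣS(8,k) = 1+127+966+1701+1050+266+28+1 = 4140
B_9 = ΣS(9,k) = 1+255+3025+7770+6951+2646+462+36+1 = 21147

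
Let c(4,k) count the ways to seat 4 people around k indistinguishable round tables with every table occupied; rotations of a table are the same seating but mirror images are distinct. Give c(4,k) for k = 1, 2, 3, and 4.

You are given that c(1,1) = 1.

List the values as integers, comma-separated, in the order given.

i=2: T(2,1)=0+1·1=1 | T(2,2)=1+1·0=1
i=3: T(3,1)=0+2·1=2 | T(3,2)=1+2·1=3 | T(3,3)=1+2·0=1
i=4: T(4,1)=0+3·2=6 | T(4,2)=2+3·3=11 | T(4,3)=3+3·1=6 | T(4,4)=1+3·0=1
Read c(4,1) = 6, c(4,2) = 11, c(4,3) = 6, c(4,4) = 1.

6, 11, 6, 1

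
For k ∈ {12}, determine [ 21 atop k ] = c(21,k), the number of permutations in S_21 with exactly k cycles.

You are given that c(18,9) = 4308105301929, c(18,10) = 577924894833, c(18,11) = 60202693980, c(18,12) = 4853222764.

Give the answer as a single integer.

row 19: T[19][10]=18·577924894833+4308105301929=14710753408923  T[19][11]=18·60202693980+577924894833=1661573386473  T[19][12]=18·4853222764+60202693980=147560703732
row 20: T[20][11]=19·1661573386473+14710753408923=46280647751910  T[20][12]=19·147560703732+1661573386473=4465226757381
row 21: T[21][12]=20·4465226757381+46280647751910=135585182899530
Read c(21,12) = 135585182899530.

135585182899530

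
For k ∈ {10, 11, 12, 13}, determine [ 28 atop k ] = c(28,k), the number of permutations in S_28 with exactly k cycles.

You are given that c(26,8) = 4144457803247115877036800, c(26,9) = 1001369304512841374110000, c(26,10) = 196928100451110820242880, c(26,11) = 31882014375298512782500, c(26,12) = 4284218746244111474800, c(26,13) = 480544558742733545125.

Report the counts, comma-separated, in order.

[27] T[27,9]:26*1001369304512841374110000+4144457803247115877036800=30180059720580991603896800 · T[27,10]:26*196928100451110820242880+1001369304512841374110000=6121499916241722700424880 · T[27,11]:26*31882014375298512782500+196928100451110820242880=1025860474208872152587880 · T[27,12]:26*4284218746244111474800+31882014375298512782500=143271701777645411127300 · T[27,13]:26*480544558742733545125+4284218746244111474800=16778377273555183648050
[28] T[28,10]:27*6121499916241722700424880+30180059720580991603896800=195460557459107504515368560 · T[28,11]:27*1025860474208872152587880+6121499916241722700424880=33819732719881270820297640 · T[28,12]:27*143271701777645411127300+1025860474208872152587880=4894196422205298253024980 · T[28,13]:27*16778377273555183648050+143271701777645411127300=596287888163635369624650
Read c(28,10) = 195460557459107504515368560, c(28,11) = 33819732719881270820297640, c(28,12) = 4894196422205298253024980, c(28,13) = 596287888163635369624650.

195460557459107504515368560, 33819732719881270820297640, 4894196422205298253024980, 596287888163635369624650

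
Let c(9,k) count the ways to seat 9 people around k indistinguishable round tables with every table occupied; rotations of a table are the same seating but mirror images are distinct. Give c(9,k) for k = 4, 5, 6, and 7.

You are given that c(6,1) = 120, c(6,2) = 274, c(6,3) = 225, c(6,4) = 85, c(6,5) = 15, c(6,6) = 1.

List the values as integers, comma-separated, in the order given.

[7] T[7,2]:6*274+120=1764 · T[7,3]:6*225+274=1624 · T[7,4]:6*85+225=735 · T[7,5]:6*15+85=175 · T[7,6]:6*1+15=21 · T[7,7]:6*0+1=1
[8] T[8,3]:7*1624+1764=13132 · T[8,4]:7*735+1624=6769 · T[8,5]:7*175+735=1960 · T[8,6]:7*21+175=322 · T[8,7]:7*1+21=28
[9] T[9,4]:8*6769+13132=67284 · T[9,5]:8*1960+6769=22449 · T[9,6]:8*322+1960=4536 · T[9,7]:8*28+322=546
Read c(9,4) = 67284, c(9,5) = 22449, c(9,6) = 4536, c(9,7) = 546.

67284, 22449, 4536, 546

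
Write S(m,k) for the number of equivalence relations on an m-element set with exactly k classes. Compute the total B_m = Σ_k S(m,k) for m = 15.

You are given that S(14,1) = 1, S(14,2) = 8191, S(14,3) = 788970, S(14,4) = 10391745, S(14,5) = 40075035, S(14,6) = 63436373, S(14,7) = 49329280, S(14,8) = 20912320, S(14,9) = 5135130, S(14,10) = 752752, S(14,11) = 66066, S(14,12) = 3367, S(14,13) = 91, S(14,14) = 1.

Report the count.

1382958545

[15] T[15,1]:1*1+0=1 · T[15,2]:2*8191+1=16383 · T[15,3]:3*788970+8191=2375101 · T[15,4]:4*10391745+788970=42355950 · T[15,5]:5*40075035+10391745=210766920 · T[15,6]:6*63436373+40075035=420693273 · T[15,7]:7*49329280+63436373=408741333 · T[15,8]:8*20912320+49329280=216627840 · T[15,9]:9*5135130+20912320=67128490 · T[15,10]:10*752752+5135130=12662650 · T[15,11]:11*66066+752752=1479478 · T[15,12]:12*3367+66066=106470 · T[15,13]:13*91+3367=4550 · T[15,14]:14*1+91=105 · T[15,15]:15*0+1=1
B_15 = ΣS(15,k) = 1+16383+2375101+42355950+210766920+420693273+408741333+216627840+67128490+12662650+1479478+106470+4550+105+1 = 1382958545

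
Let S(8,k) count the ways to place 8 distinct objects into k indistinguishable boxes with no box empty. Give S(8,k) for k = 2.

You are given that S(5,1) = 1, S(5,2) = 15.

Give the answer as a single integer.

r6: T_6,1=1×1+0=1; T_6,2=2×15+1=31
r7: T_7,1=1×1+0=1; T_7,2=2×31+1=63
r8: T_8,2=2×63+1=127
Read S(8,2) = 127.

127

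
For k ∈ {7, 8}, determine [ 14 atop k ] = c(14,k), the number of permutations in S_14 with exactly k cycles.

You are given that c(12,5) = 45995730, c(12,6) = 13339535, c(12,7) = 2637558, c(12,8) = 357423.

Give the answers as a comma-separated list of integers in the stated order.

790943153, 135036473

[13] T[13,6]:12*13339535+45995730=206070150 · T[13,7]:12*2637558+13339535=44990231 · T[13,8]:12*357423+2637558=6926634
[14] T[14,7]:13*44990231+206070150=790943153 · T[14,8]:13*6926634+44990231=135036473
Read c(14,7) = 790943153, c(14,8) = 135036473.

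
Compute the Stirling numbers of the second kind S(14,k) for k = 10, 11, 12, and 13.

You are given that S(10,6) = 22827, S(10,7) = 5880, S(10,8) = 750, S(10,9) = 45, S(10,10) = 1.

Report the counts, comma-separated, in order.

[11] T[11,7]:7*5880+22827=63987 · T[11,8]:8*750+5880=11880 · T[11,9]:9*45+750=1155 · T[11,10]:10*1+45=55 · T[11,11]:11*0+1=1
[12] T[12,8]:8*11880+63987=159027 · T[12,9]:9*1155+11880=22275 · T[12,10]:10*55+1155=1705 · T[12,11]:11*1+55=66 · T[12,12]:12*0+1=1
[13] T[13,9]:9*22275+159027=359502 · T[13,10]:10*1705+22275=39325 · T[13,11]:11*66+1705=2431 · T[13,12]:12*1+66=78 · T[13,13]:13*0+1=1
[14] T[14,10]:10*39325+359502=752752 · T[14,11]:11*2431+39325=66066 · T[14,12]:12*78+2431=3367 · T[14,13]:13*1+78=91
Read S(14,10) = 752752, S(14,11) = 66066, S(14,12) = 3367, S(14,13) = 91.

752752, 66066, 3367, 91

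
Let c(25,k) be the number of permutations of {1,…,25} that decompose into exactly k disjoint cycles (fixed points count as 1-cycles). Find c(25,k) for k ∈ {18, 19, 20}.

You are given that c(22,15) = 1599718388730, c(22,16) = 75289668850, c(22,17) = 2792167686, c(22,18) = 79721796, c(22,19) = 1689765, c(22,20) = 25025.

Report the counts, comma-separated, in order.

12191224980000, 414908513800, 11276842500

@23  (23,16):75289668850·22+1599718388730→3256091103430, (23,17):2792167686·22+75289668850→136717357942, (23,18):79721796·22+2792167686→4546047198, (23,19):1689765·22+79721796→116896626, (23,20):25025·22+1689765→2240315
@24  (24,17):136717357942·23+3256091103430→6400590336096, (24,18):4546047198·23+136717357942→241276443496, (24,19):116896626·23+4546047198→7234669596, (24,20):2240315·23+116896626→168423871
@25  (25,18):241276443496·24+6400590336096→12191224980000, (25,19):7234669596·24+241276443496→414908513800, (25,20):168423871·24+7234669596→11276842500
Read c(25,18) = 12191224980000, c(25,19) = 414908513800, c(25,20) = 11276842500.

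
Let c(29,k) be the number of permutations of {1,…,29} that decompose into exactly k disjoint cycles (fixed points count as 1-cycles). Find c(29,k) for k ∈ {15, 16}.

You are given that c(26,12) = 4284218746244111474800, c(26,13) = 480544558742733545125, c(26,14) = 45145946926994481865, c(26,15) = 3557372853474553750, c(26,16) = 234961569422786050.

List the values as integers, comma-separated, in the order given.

r27: T_27,13=26×480544558742733545125+4284218746244111474800=16778377273555183648050; T_27,14=26×45145946926994481865+480544558742733545125=1654339178844590073615; T_27,15=26×3557372853474553750+45145946926994481865=137637641117332879365; T_27,16=26×234961569422786050+3557372853474553750=9666373658466991050
r28: T_28,14=27×1654339178844590073615+16778377273555183648050=61445535102359115635655; T_28,15=27×137637641117332879365+1654339178844590073615=5370555489012577816470; T_28,16=27×9666373658466991050+137637641117332879365=398629729895941637715
r29: T_29,15=28×5370555489012577816470+61445535102359115635655=211821088794711294496815; T_29,16=28×398629729895941637715+5370555489012577816470=16532187926098943672490
Read c(29,15) = 211821088794711294496815, c(29,16) = 16532187926098943672490.

211821088794711294496815, 16532187926098943672490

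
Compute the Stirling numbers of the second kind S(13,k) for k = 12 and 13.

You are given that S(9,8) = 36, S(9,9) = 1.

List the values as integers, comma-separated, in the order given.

78, 1

row 10: T[10][9]=9·1+36=45  T[10][10]=10·0+1=1
row 11: T[11][10]=10·1+45=55  T[11][11]=11·0+1=1
row 12: T[12][11]=11·1+55=66  T[12][12]=12·0+1=1
row 13: T[13][12]=12·1+66=78  T[13][13]=13·0+1=1
Read S(13,12) = 78, S(13,13) = 1.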